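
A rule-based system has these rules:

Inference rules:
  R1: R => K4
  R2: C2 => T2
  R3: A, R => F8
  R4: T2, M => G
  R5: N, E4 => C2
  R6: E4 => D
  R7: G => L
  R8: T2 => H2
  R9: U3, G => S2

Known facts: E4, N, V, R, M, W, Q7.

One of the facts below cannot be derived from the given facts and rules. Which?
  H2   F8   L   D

Round 1: R1 [R => K4]; R5 [N, E4 => C2]; R6 [E4 => D]. Adds K4, C2, D.
Round 2: R2 [C2 => T2]. Adds T2.
Round 3: R4 [T2, M => G]; R8 [T2 => H2]. Adds G, H2.
Round 4: R7 [G => L]. Adds L.
Derived: D (round 1), H2 (round 3), L (round 4). F8 never appears in any round.

F8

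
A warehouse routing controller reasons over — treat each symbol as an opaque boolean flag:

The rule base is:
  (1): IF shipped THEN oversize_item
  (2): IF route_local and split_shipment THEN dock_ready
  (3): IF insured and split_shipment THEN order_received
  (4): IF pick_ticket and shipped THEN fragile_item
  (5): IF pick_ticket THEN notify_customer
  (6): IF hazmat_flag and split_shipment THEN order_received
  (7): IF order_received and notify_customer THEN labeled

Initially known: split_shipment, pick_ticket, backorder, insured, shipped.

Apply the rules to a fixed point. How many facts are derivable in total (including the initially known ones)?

10

Round 1: (1) [IF shipped THEN oversize_item]; (3) [IF insured and split_shipment THEN order_received]; (4) [IF pick_ticket and shipped THEN fragile_item]; (5) [IF pick_ticket THEN notify_customer]. New: oversize_item, order_received, fragile_item, notify_customer.
Round 2: (7) [IF order_received and notify_customer THEN labeled]. New: labeled.
Closure: {backorder, fragile_item, insured, labeled, notify_customer, order_received, oversize_item, pick_ticket, shipped, split_shipment} — 10 facts.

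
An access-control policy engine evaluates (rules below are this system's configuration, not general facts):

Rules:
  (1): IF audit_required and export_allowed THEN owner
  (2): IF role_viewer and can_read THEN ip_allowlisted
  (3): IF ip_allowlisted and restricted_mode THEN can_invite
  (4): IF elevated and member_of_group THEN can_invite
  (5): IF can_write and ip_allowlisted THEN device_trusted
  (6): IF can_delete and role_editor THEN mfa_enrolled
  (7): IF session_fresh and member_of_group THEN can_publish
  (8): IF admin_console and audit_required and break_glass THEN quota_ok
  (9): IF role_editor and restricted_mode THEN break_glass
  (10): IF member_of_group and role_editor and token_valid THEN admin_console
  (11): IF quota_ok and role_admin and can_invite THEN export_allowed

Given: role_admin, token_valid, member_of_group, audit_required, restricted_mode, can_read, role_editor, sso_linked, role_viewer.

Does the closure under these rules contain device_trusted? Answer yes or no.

no

Round 1 fires (2), (9), (10), giving ip_allowlisted, break_glass, admin_console.
Round 2 fires (3), (8), giving can_invite, quota_ok.
Round 3 fires (11), giving export_allowed.
Round 4 fires (1), giving owner.
Fixed point reached. device_trusted is concluded only by (5); (5) needs can_write (never derived).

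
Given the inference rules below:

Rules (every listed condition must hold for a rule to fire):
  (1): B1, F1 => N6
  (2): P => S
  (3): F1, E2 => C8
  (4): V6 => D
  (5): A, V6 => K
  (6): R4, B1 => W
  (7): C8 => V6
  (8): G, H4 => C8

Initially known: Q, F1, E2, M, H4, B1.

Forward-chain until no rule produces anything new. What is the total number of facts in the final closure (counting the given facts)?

10

Round 1: (1) [B1, F1 => N6]; (3) [F1, E2 => C8]. Adds N6, C8.
Round 2: (7) [C8 => V6]. Adds V6.
Round 3: (4) [V6 => D]. Adds D.
Closure: {B1, C8, D, E2, F1, H4, M, N6, Q, V6} — 10 facts.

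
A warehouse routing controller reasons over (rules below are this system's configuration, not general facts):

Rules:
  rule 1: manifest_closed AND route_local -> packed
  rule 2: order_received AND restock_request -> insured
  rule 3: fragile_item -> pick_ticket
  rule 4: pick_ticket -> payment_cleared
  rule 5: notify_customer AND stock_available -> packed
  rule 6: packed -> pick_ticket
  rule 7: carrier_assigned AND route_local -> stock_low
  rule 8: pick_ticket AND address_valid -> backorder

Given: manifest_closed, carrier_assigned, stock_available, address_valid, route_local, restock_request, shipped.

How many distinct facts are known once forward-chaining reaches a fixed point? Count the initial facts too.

Round 1 — rule 1, rule 7, derive packed, stock_low.
Round 2 — rule 6, derive pick_ticket.
Round 3 — rule 4, rule 8, derive payment_cleared, backorder.
Closure: {address_valid, backorder, carrier_assigned, manifest_closed, packed, payment_cleared, pick_ticket, restock_request, route_local, shipped, stock_available, stock_low} — 12 facts.

12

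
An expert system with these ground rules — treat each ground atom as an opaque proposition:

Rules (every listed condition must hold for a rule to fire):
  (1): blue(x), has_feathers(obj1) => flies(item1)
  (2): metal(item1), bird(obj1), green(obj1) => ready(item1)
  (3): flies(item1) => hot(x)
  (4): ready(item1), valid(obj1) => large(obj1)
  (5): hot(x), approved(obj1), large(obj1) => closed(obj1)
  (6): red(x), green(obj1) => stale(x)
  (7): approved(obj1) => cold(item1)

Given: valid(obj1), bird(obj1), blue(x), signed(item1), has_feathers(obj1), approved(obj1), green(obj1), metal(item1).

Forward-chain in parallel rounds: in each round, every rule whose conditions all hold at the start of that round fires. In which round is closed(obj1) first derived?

Round 1 fires (1), (2), (7), giving flies(item1), ready(item1), cold(item1).
Round 2 fires (3), (4), giving hot(x), large(obj1).
Round 3 fires (5), giving closed(obj1).
closed(obj1) first appears in round 3.

3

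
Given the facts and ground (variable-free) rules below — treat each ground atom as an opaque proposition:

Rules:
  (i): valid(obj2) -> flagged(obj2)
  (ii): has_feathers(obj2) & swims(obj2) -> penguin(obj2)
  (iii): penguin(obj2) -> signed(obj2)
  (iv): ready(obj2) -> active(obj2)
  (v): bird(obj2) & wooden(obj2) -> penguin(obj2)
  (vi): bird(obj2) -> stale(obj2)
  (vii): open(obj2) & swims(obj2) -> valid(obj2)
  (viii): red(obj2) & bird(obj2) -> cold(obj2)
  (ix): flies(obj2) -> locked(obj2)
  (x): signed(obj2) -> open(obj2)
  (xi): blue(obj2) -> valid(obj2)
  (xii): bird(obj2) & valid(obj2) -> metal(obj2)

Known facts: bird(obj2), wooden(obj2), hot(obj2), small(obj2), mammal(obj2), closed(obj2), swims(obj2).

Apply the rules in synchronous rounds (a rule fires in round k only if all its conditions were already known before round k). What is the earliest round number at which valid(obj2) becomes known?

4

Round 1: (v) [bird(obj2) & wooden(obj2) -> penguin(obj2)]; (vi) [bird(obj2) -> stale(obj2)]. Adds penguin(obj2), stale(obj2).
Round 2: (iii) [penguin(obj2) -> signed(obj2)]. Adds signed(obj2).
Round 3: (x) [signed(obj2) -> open(obj2)]. Adds open(obj2).
Round 4: (vii) [open(obj2) & swims(obj2) -> valid(obj2)]. Adds valid(obj2).
valid(obj2) first appears in round 4.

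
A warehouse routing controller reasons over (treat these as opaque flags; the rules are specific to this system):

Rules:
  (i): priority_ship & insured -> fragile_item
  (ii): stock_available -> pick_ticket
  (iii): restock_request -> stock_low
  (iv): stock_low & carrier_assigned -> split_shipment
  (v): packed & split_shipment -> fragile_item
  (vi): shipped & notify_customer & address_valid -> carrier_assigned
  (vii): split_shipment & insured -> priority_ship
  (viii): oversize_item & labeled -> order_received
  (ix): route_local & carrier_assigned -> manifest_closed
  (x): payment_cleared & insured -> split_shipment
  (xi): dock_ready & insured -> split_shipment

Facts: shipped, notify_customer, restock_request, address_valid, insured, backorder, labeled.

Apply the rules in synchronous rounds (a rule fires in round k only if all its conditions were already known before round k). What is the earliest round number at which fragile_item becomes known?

[1] (iii) [restock_request -> stock_low]; (vi) [shipped & notify_customer & address_valid -> carrier_assigned]. ⇒ new: stock_low, carrier_assigned.
[2] (iv) [stock_low & carrier_assigned -> split_shipment]. ⇒ new: split_shipment.
[3] (vii) [split_shipment & insured -> priority_ship]. ⇒ new: priority_ship.
[4] (i) [priority_ship & insured -> fragile_item]. ⇒ new: fragile_item.
fragile_item first appears in round 4.

4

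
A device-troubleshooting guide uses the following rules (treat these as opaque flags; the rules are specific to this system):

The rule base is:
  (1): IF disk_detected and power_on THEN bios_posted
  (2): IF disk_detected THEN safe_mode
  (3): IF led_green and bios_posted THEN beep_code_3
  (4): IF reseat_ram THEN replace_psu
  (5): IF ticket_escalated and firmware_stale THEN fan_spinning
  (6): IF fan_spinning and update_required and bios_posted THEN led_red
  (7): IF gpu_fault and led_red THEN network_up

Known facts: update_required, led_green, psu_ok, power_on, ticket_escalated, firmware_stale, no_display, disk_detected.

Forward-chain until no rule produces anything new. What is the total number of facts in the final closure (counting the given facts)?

[1] (1) [IF disk_detected and power_on THEN bios_posted]; (2) [IF disk_detected THEN safe_mode]; (5) [IF ticket_escalated and firmware_stale THEN fan_spinning]. ⇒ new: bios_posted, safe_mode, fan_spinning.
[2] (3) [IF led_green and bios_posted THEN beep_code_3]; (6) [IF fan_spinning and update_required and bios_posted THEN led_red]. ⇒ new: beep_code_3, led_red.
Closure: {beep_code_3, bios_posted, disk_detected, fan_spinning, firmware_stale, led_green, led_red, no_display, power_on, psu_ok, safe_mode, ticket_escalated, update_required} — 13 facts.

13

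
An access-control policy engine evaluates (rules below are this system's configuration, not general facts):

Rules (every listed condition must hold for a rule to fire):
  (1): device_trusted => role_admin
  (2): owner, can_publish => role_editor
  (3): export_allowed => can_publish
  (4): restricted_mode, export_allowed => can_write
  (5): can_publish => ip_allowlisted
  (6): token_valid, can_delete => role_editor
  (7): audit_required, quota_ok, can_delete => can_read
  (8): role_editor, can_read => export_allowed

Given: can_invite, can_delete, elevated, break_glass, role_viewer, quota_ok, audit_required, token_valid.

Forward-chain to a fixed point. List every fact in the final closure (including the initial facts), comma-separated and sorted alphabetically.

Round 1: (6) [token_valid, can_delete => role_editor]; (7) [audit_required, quota_ok, can_delete => can_read]. New: role_editor, can_read.
Round 2: (8) [role_editor, can_read => export_allowed]. New: export_allowed.
Round 3: (3) [export_allowed => can_publish]. New: can_publish.
Round 4: (5) [can_publish => ip_allowlisted]. New: ip_allowlisted.

audit_required, break_glass, can_delete, can_invite, can_publish, can_read, elevated, export_allowed, ip_allowlisted, quota_ok, role_editor, role_viewer, token_valid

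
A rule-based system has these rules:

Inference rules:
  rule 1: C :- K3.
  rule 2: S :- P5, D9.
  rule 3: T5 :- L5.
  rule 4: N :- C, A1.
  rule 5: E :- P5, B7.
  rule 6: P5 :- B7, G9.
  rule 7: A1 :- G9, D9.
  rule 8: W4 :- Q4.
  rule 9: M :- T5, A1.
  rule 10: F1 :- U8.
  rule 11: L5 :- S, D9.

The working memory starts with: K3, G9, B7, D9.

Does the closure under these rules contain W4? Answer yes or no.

[1] rule 1 [C :- K3.]; rule 6 [P5 :- B7, G9.]; rule 7 [A1 :- G9, D9.]. ⇒ new: C, P5, A1.
[2] rule 2 [S :- P5, D9.]; rule 4 [N :- C, A1.]; rule 5 [E :- P5, B7.]. ⇒ new: S, N, E.
[3] rule 11 [L5 :- S, D9.]. ⇒ new: L5.
[4] rule 3 [T5 :- L5.]. ⇒ new: T5.
[5] rule 9 [M :- T5, A1.]. ⇒ new: M.
Fixed point reached. W4 is concluded only by rule 8; rule 8 needs Q4 (never derived).

no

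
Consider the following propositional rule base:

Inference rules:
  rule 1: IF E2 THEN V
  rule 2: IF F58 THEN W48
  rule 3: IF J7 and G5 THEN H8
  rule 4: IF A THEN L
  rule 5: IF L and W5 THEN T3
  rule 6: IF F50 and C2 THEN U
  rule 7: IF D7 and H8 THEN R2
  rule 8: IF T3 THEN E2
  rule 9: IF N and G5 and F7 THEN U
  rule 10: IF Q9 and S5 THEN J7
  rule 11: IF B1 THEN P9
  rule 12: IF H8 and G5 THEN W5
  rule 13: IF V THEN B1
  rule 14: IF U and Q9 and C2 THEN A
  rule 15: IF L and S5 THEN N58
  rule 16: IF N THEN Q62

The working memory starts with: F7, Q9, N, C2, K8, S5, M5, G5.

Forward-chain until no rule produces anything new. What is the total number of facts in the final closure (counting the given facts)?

21

Round 1 fires rule 9, rule 10, rule 16, giving U, J7, Q62.
Round 2 fires rule 3, rule 14, giving H8, A.
Round 3 fires rule 4, rule 12, giving L, W5.
Round 4 fires rule 5, rule 15, giving T3, N58.
Round 5 fires rule 8, giving E2.
Round 6 fires rule 1, giving V.
Round 7 fires rule 13, giving B1.
Round 8 fires rule 11, giving P9.
Closure: {A, B1, C2, E2, F7, G5, H8, J7, K8, L, M5, N, N58, P9, Q62, Q9, S5, T3, U, V, W5} — 21 facts.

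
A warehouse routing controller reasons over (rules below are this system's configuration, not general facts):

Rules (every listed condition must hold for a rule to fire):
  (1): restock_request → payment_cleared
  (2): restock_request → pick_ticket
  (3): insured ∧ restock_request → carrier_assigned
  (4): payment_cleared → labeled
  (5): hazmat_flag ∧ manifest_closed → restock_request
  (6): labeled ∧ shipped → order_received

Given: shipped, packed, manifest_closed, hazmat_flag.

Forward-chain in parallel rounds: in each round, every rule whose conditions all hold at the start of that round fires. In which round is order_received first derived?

4

[1] (5) [hazmat_flag ∧ manifest_closed → restock_request]. ⇒ new: restock_request.
[2] (1) [restock_request → payment_cleared]; (2) [restock_request → pick_ticket]. ⇒ new: payment_cleared, pick_ticket.
[3] (4) [payment_cleared → labeled]. ⇒ new: labeled.
[4] (6) [labeled ∧ shipped → order_received]. ⇒ new: order_received.
order_received first appears in round 4.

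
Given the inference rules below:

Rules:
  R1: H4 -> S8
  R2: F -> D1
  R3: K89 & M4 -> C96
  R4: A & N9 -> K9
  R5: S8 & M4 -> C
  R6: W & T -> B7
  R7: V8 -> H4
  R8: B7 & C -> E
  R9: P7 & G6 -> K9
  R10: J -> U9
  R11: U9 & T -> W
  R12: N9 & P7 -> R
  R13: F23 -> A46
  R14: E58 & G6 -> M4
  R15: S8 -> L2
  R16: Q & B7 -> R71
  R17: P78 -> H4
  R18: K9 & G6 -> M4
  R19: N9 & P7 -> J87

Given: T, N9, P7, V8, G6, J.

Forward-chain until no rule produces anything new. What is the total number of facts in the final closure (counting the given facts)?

Round 1: R7 [V8 -> H4]; R9 [P7 & G6 -> K9]; R10 [J -> U9]; R12 [N9 & P7 -> R]; R19 [N9 & P7 -> J87]. New: H4, K9, U9, R, J87.
Round 2: R1 [H4 -> S8]; R11 [U9 & T -> W]; R18 [K9 & G6 -> M4]. New: S8, W, M4.
Round 3: R5 [S8 & M4 -> C]; R6 [W & T -> B7]; R15 [S8 -> L2]. New: C, B7, L2.
Round 4: R8 [B7 & C -> E]. New: E.
Closure: {B7, C, E, G6, H4, J, J87, K9, L2, M4, N9, P7, R, S8, T, U9, V8, W} — 18 facts.

18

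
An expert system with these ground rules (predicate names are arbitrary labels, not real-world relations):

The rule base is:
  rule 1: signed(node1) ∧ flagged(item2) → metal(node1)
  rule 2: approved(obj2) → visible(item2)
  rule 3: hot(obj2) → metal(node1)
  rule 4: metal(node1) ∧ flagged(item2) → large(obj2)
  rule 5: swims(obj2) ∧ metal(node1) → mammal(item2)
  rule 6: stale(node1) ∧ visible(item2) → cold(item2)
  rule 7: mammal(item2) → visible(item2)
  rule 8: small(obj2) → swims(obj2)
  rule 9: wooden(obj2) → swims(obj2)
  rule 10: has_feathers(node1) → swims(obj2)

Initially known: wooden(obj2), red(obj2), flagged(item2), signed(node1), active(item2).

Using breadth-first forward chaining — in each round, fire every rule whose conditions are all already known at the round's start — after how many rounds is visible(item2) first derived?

Round 1 — rule 1, rule 9, derive metal(node1), swims(obj2).
Round 2 — rule 4, rule 5, derive large(obj2), mammal(item2).
Round 3 — rule 7, derive visible(item2).
visible(item2) first appears in round 3.

3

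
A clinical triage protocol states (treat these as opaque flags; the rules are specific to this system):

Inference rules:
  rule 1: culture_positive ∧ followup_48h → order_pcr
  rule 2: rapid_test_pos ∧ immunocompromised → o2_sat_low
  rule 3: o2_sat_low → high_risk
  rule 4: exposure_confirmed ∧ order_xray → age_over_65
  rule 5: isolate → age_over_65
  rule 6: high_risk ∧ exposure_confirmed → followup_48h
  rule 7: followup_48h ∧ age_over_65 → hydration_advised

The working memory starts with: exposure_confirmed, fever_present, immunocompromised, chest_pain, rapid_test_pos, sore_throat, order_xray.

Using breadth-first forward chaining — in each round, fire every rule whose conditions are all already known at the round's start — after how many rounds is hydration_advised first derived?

4

Round 1: rule 2 [rapid_test_pos ∧ immunocompromised → o2_sat_low]; rule 4 [exposure_confirmed ∧ order_xray → age_over_65]. Adds o2_sat_low, age_over_65.
Round 2: rule 3 [o2_sat_low → high_risk]. Adds high_risk.
Round 3: rule 6 [high_risk ∧ exposure_confirmed → followup_48h]. Adds followup_48h.
Round 4: rule 7 [followup_48h ∧ age_over_65 → hydration_advised]. Adds hydration_advised.
hydration_advised first appears in round 4.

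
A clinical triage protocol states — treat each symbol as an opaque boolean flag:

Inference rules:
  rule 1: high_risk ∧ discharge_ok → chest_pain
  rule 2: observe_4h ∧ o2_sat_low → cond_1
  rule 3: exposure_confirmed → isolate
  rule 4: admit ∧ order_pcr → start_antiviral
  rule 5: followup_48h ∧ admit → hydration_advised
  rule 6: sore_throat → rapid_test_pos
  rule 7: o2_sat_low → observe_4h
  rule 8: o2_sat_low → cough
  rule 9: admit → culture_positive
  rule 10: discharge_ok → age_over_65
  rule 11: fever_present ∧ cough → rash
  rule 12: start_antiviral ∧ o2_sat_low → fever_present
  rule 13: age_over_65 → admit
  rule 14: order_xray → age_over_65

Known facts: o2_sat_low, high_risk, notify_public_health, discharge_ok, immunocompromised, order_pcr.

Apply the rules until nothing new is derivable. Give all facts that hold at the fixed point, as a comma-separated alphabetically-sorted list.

[1] rule 1 [high_risk ∧ discharge_ok → chest_pain]; rule 7 [o2_sat_low → observe_4h]; rule 8 [o2_sat_low → cough]; rule 10 [discharge_ok → age_over_65]. ⇒ new: chest_pain, observe_4h, cough, age_over_65.
[2] rule 2 [observe_4h ∧ o2_sat_low → cond_1]; rule 13 [age_over_65 → admit]. ⇒ new: cond_1, admit.
[3] rule 4 [admit ∧ order_pcr → start_antiviral]; rule 9 [admit → culture_positive]. ⇒ new: start_antiviral, culture_positive.
[4] rule 12 [start_antiviral ∧ o2_sat_low → fever_present]. ⇒ new: fever_present.
[5] rule 11 [fever_present ∧ cough → rash]. ⇒ new: rash.

admit, age_over_65, chest_pain, cond_1, cough, culture_positive, discharge_ok, fever_present, high_risk, immunocompromised, notify_public_health, o2_sat_low, observe_4h, order_pcr, rash, start_antiviral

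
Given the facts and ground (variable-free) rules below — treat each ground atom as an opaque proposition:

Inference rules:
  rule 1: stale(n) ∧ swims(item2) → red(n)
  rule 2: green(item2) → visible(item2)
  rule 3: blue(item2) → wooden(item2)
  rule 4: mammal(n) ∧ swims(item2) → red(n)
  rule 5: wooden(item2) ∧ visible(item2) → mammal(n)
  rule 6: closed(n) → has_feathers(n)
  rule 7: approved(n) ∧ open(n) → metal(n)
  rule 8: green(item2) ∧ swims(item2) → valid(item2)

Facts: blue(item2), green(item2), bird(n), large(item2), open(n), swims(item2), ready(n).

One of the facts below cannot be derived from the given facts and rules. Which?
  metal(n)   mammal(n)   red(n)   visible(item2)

Round 1: rule 2 [green(item2) → visible(item2)]; rule 3 [blue(item2) → wooden(item2)]; rule 8 [green(item2) ∧ swims(item2) → valid(item2)]. New: visible(item2), wooden(item2), valid(item2).
Round 2: rule 5 [wooden(item2) ∧ visible(item2) → mammal(n)]. New: mammal(n).
Round 3: rule 4 [mammal(n) ∧ swims(item2) → red(n)]. New: red(n).
Derived: red(n) (round 3), visible(item2) (round 1), mammal(n) (round 2). metal(n) never appears in any round.

metal(n)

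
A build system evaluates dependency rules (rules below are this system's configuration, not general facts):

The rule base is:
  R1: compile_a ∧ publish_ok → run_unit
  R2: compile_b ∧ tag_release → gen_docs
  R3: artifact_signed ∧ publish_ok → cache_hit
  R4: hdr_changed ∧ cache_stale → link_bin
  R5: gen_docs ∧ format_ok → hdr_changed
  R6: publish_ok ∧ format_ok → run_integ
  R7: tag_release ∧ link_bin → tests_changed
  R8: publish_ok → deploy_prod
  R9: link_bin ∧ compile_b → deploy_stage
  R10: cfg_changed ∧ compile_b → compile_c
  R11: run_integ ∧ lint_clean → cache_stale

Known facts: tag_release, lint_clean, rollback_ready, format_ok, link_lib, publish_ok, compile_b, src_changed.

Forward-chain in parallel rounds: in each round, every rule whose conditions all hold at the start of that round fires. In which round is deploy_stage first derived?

4

Round 1: R2 [compile_b ∧ tag_release → gen_docs]; R6 [publish_ok ∧ format_ok → run_integ]; R8 [publish_ok → deploy_prod]. New: gen_docs, run_integ, deploy_prod.
Round 2: R5 [gen_docs ∧ format_ok → hdr_changed]; R11 [run_integ ∧ lint_clean → cache_stale]. New: hdr_changed, cache_stale.
Round 3: R4 [hdr_changed ∧ cache_stale → link_bin]. New: link_bin.
Round 4: R7 [tag_release ∧ link_bin → tests_changed]; R9 [link_bin ∧ compile_b → deploy_stage]. New: tests_changed, deploy_stage.
deploy_stage first appears in round 4.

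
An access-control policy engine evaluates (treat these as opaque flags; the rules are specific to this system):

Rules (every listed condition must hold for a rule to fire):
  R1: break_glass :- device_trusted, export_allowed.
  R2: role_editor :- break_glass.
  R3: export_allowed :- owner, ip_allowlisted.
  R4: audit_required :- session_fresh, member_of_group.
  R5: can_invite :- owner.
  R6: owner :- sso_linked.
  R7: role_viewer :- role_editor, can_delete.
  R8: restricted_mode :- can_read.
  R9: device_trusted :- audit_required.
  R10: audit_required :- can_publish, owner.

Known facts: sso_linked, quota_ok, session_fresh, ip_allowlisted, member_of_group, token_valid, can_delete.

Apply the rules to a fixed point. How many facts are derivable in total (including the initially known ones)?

Round 1 fires R4, R6, giving audit_required, owner.
Round 2 fires R3, R5, R9, giving export_allowed, can_invite, device_trusted.
Round 3 fires R1, giving break_glass.
Round 4 fires R2, giving role_editor.
Round 5 fires R7, giving role_viewer.
Closure: {audit_required, break_glass, can_delete, can_invite, device_trusted, export_allowed, ip_allowlisted, member_of_group, owner, quota_ok, role_editor, role_viewer, session_fresh, sso_linked, token_valid} — 15 facts.

15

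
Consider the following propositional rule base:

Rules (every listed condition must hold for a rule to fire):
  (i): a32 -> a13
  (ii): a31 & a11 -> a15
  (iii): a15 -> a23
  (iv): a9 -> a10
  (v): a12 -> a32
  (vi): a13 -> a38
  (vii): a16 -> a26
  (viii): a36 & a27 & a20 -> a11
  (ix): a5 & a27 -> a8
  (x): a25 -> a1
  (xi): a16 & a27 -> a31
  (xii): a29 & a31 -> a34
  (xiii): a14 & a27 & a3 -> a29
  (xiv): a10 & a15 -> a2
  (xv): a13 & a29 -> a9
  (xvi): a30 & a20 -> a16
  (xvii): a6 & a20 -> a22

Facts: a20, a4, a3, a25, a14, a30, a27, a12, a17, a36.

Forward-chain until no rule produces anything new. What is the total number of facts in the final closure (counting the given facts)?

Round 1: (v) [a12 -> a32]; (viii) [a36 & a27 & a20 -> a11]; (x) [a25 -> a1]; (xiii) [a14 & a27 & a3 -> a29]; (xvi) [a30 & a20 -> a16]. New: a32, a11, a1, a29, a16.
Round 2: (i) [a32 -> a13]; (vii) [a16 -> a26]; (xi) [a16 & a27 -> a31]. New: a13, a26, a31.
Round 3: (ii) [a31 & a11 -> a15]; (vi) [a13 -> a38]; (xii) [a29 & a31 -> a34]; (xv) [a13 & a29 -> a9]. New: a15, a38, a34, a9.
Round 4: (iii) [a15 -> a23]; (iv) [a9 -> a10]. New: a23, a10.
Round 5: (xiv) [a10 & a15 -> a2]. New: a2.
Closure: {a1, a10, a11, a12, a13, a14, a15, a16, a17, a2, a20, a23, a25, a26, a27, a29, a3, a30, a31, a32, a34, a36, a38, a4, a9} — 25 facts.

25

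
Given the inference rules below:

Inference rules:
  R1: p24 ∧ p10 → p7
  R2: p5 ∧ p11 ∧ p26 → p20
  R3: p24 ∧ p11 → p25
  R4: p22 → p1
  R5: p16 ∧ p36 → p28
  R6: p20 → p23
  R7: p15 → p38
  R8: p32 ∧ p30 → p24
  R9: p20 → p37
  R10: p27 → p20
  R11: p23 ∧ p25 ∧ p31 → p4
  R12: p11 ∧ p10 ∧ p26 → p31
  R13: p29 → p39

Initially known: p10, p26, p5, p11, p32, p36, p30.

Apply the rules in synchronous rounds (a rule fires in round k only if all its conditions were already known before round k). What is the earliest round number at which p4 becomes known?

Round 1 — R2, R8, R12, derive p20, p24, p31.
Round 2 — R1, R3, R6, R9, derive p7, p25, p23, p37.
Round 3 — R11, derive p4.
p4 first appears in round 3.

3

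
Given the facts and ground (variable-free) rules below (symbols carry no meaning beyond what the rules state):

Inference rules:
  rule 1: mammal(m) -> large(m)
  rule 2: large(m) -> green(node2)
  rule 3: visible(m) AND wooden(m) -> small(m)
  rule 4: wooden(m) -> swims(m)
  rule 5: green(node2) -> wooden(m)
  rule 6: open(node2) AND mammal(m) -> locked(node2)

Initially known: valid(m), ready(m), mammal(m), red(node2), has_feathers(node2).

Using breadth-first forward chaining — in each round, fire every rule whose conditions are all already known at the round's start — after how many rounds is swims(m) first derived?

Round 1 fires rule 1, giving large(m).
Round 2 fires rule 2, giving green(node2).
Round 3 fires rule 5, giving wooden(m).
Round 4 fires rule 4, giving swims(m).
swims(m) first appears in round 4.

4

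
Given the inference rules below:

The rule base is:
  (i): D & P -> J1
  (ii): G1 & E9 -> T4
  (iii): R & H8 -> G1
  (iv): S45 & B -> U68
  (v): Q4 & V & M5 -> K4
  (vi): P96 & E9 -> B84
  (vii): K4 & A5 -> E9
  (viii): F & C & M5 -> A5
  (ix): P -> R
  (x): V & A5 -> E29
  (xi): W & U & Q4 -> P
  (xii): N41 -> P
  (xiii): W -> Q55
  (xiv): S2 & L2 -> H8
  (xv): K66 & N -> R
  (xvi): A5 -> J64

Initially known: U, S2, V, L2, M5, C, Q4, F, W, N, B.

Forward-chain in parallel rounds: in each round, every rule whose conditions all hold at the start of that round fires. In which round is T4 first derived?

Round 1: (v) [Q4 & V & M5 -> K4]; (viii) [F & C & M5 -> A5]; (xi) [W & U & Q4 -> P]; (xiii) [W -> Q55]; (xiv) [S2 & L2 -> H8]. New: K4, A5, P, Q55, H8.
Round 2: (vii) [K4 & A5 -> E9]; (ix) [P -> R]; (x) [V & A5 -> E29]; (xvi) [A5 -> J64]. New: E9, R, E29, J64.
Round 3: (iii) [R & H8 -> G1]. New: G1.
Round 4: (ii) [G1 & E9 -> T4]. New: T4.
T4 first appears in round 4.

4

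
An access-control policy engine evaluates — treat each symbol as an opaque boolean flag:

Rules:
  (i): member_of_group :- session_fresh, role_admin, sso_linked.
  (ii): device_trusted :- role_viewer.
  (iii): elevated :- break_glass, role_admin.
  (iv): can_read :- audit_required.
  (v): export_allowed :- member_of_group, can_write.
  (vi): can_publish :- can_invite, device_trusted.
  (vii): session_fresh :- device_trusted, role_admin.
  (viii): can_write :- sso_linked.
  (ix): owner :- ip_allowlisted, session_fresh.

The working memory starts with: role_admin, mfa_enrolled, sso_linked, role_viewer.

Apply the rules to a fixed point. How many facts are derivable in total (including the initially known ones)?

9

Round 1: (ii) [device_trusted :- role_viewer.]; (viii) [can_write :- sso_linked.]. Adds device_trusted, can_write.
Round 2: (vii) [session_fresh :- device_trusted, role_admin.]. Adds session_fresh.
Round 3: (i) [member_of_group :- session_fresh, role_admin, sso_linked.]. Adds member_of_group.
Round 4: (v) [export_allowed :- member_of_group, can_write.]. Adds export_allowed.
Closure: {can_write, device_trusted, export_allowed, member_of_group, mfa_enrolled, role_admin, role_viewer, session_fresh, sso_linked} — 9 facts.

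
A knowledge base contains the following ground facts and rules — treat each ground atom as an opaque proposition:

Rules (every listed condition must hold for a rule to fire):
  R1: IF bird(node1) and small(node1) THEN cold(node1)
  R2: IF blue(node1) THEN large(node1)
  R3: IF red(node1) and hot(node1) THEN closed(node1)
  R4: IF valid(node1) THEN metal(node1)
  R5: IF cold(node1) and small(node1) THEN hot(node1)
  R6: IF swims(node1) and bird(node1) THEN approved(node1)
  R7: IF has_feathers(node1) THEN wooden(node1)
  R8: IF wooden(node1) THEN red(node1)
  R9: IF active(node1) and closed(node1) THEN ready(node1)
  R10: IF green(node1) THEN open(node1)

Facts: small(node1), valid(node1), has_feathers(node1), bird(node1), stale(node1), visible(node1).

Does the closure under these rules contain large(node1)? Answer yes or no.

Round 1: R1 [IF bird(node1) and small(node1) THEN cold(node1)]; R4 [IF valid(node1) THEN metal(node1)]; R7 [IF has_feathers(node1) THEN wooden(node1)]. New: cold(node1), metal(node1), wooden(node1).
Round 2: R5 [IF cold(node1) and small(node1) THEN hot(node1)]; R8 [IF wooden(node1) THEN red(node1)]. New: hot(node1), red(node1).
Round 3: R3 [IF red(node1) and hot(node1) THEN closed(node1)]. New: closed(node1).
Fixed point reached. large(node1) is concluded only by R2; R2 needs blue(node1) (never derived).

no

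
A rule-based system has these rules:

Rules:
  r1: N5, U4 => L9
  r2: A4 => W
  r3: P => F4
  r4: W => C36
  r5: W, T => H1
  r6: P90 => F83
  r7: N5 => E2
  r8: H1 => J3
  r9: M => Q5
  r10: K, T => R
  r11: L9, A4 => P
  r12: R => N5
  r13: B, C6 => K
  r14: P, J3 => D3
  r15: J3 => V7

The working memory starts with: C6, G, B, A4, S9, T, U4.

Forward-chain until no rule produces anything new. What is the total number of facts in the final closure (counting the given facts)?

Round 1 fires r2, r13, giving W, K.
Round 2 fires r4, r5, r10, giving C36, H1, R.
Round 3 fires r8, r12, giving J3, N5.
Round 4 fires r1, r7, r15, giving L9, E2, V7.
Round 5 fires r11, giving P.
Round 6 fires r3, r14, giving F4, D3.
Closure: {A4, B, C36, C6, D3, E2, F4, G, H1, J3, K, L9, N5, P, R, S9, T, U4, V7, W} — 20 facts.

20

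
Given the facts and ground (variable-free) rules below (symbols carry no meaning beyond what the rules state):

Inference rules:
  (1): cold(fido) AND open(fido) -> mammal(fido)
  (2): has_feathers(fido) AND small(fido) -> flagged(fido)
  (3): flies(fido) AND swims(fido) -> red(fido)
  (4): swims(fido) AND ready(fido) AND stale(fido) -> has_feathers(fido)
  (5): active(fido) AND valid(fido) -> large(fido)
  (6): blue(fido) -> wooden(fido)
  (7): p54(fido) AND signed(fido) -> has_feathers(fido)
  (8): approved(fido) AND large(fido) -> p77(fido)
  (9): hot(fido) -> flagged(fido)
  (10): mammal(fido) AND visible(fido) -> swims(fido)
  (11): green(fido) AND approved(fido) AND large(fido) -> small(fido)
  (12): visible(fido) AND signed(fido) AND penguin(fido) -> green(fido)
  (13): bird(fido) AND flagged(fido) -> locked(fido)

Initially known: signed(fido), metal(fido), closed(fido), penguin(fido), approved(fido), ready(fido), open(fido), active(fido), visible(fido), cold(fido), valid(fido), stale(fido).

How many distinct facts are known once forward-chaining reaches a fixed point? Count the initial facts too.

Round 1: (1) [cold(fido) AND open(fido) -> mammal(fido)]; (5) [active(fido) AND valid(fido) -> large(fido)]; (12) [visible(fido) AND signed(fido) AND penguin(fido) -> green(fido)]. Adds mammal(fido), large(fido), green(fido).
Round 2: (8) [approved(fido) AND large(fido) -> p77(fido)]; (10) [mammal(fido) AND visible(fido) -> swims(fido)]; (11) [green(fido) AND approved(fido) AND large(fido) -> small(fido)]. Adds p77(fido), swims(fido), small(fido).
Round 3: (4) [swims(fido) AND ready(fido) AND stale(fido) -> has_feathers(fido)]. Adds has_feathers(fido).
Round 4: (2) [has_feathers(fido) AND small(fido) -> flagged(fido)]. Adds flagged(fido).
Closure: {active(fido), approved(fido), closed(fido), cold(fido), flagged(fido), green(fido), has_feathers(fido), large(fido), mammal(fido), metal(fido), open(fido), p77(fido), penguin(fido), ready(fido), signed(fido), small(fido), stale(fido), swims(fido), valid(fido), visible(fido)} — 20 facts.

20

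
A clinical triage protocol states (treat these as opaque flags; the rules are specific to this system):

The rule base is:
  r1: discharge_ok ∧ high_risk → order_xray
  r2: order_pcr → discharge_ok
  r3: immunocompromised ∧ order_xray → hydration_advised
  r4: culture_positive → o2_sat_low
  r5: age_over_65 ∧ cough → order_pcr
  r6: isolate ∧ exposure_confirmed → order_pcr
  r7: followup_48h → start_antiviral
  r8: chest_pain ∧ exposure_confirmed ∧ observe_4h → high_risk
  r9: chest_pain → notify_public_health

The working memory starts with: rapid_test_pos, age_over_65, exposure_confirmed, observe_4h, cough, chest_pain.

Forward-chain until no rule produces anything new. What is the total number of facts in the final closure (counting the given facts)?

Round 1: r5 [age_over_65 ∧ cough → order_pcr]; r8 [chest_pain ∧ exposure_confirmed ∧ observe_4h → high_risk]; r9 [chest_pain → notify_public_health]. Adds order_pcr, high_risk, notify_public_health.
Round 2: r2 [order_pcr → discharge_ok]. Adds discharge_ok.
Round 3: r1 [discharge_ok ∧ high_risk → order_xray]. Adds order_xray.
Closure: {age_over_65, chest_pain, cough, discharge_ok, exposure_confirmed, high_risk, notify_public_health, observe_4h, order_pcr, order_xray, rapid_test_pos} — 11 facts.

11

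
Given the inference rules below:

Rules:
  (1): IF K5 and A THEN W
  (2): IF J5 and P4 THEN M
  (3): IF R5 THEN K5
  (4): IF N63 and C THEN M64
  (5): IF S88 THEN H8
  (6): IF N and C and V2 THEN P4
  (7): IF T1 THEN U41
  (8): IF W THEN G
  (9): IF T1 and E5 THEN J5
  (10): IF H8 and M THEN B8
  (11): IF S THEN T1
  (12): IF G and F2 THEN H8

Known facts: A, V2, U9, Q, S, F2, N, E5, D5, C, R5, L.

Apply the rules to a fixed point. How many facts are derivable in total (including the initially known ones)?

[1] (3) [IF R5 THEN K5]; (6) [IF N and C and V2 THEN P4]; (11) [IF S THEN T1]. ⇒ new: K5, P4, T1.
[2] (1) [IF K5 and A THEN W]; (7) [IF T1 THEN U41]; (9) [IF T1 and E5 THEN J5]. ⇒ new: W, U41, J5.
[3] (2) [IF J5 and P4 THEN M]; (8) [IF W THEN G]. ⇒ new: M, G.
[4] (12) [IF G and F2 THEN H8]. ⇒ new: H8.
[5] (10) [IF H8 and M THEN B8]. ⇒ new: B8.
Closure: {A, B8, C, D5, E5, F2, G, H8, J5, K5, L, M, N, P4, Q, R5, S, T1, U41, U9, V2, W} — 22 facts.

22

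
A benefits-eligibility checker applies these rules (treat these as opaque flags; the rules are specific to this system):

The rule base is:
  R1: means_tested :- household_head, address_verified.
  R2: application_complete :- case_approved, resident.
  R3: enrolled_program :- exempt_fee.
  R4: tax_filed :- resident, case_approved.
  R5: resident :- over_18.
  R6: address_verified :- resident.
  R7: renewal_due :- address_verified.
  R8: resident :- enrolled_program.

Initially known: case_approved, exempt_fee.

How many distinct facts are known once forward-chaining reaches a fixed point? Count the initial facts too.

Round 1 fires R3, giving enrolled_program.
Round 2 fires R8, giving resident.
Round 3 fires R2, R4, R6, giving application_complete, tax_filed, address_verified.
Round 4 fires R7, giving renewal_due.
Closure: {address_verified, application_complete, case_approved, enrolled_program, exempt_fee, renewal_due, resident, tax_filed} — 8 facts.

8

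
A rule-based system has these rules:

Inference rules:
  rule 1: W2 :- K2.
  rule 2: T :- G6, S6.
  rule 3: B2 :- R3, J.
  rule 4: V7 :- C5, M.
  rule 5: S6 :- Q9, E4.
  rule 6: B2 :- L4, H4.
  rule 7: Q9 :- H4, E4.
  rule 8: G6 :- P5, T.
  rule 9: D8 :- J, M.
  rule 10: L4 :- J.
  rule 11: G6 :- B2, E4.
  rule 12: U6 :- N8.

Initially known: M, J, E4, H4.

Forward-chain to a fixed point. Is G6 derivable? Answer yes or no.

yes

Round 1 — rule 7, rule 9, rule 10, derive Q9, D8, L4.
Round 2 — rule 5, rule 6, derive S6, B2.
Round 3 — rule 11, derive G6.
Round 4 — rule 2, derive T.
G6 appears in round 3, so it is derivable.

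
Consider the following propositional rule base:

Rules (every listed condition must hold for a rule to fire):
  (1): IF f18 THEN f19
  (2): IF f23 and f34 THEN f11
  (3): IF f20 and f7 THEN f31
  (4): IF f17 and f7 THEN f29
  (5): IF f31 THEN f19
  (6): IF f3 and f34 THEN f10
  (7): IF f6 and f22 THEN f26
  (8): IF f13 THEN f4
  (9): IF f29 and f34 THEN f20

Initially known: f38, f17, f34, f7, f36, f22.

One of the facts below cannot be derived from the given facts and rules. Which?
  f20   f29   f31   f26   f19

f26

Round 1 fires (4), giving f29.
Round 2 fires (9), giving f20.
Round 3 fires (3), giving f31.
Round 4 fires (5), giving f19.
Derived: f29 (round 1), f31 (round 3), f20 (round 2), f19 (round 4). f26 never appears in any round.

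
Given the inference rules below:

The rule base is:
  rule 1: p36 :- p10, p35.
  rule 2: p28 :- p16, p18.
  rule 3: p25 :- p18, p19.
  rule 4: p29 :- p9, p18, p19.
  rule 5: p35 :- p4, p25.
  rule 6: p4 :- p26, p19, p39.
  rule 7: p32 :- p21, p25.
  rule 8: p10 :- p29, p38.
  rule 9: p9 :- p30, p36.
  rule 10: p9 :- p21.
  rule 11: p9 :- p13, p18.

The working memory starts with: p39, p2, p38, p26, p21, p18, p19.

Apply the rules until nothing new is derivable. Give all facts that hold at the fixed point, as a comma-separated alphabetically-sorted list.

Round 1 fires rule 3, rule 6, rule 10, giving p25, p4, p9.
Round 2 fires rule 4, rule 5, rule 7, giving p29, p35, p32.
Round 3 fires rule 8, giving p10.
Round 4 fires rule 1, giving p36.

p10, p18, p19, p2, p21, p25, p26, p29, p32, p35, p36, p38, p39, p4, p9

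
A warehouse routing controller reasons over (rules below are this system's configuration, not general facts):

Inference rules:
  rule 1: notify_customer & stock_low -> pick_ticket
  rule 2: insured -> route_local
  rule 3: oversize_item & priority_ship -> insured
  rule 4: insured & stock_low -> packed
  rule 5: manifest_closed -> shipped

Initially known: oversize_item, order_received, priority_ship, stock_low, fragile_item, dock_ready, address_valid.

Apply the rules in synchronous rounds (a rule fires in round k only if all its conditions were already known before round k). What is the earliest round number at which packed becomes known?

2

Round 1 — rule 3, derive insured.
Round 2 — rule 2, rule 4, derive route_local, packed.
packed first appears in round 2.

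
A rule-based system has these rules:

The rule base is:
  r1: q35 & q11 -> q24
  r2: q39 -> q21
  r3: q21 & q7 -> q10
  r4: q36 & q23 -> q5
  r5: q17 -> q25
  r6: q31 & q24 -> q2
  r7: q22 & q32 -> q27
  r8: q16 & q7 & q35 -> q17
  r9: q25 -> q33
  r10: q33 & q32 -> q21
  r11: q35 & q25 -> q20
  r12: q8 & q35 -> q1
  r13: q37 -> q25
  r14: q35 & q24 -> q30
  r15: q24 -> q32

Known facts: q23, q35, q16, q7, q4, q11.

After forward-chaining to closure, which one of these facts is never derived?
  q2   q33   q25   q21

Round 1: r1 [q35 & q11 -> q24]; r8 [q16 & q7 & q35 -> q17]. Adds q24, q17.
Round 2: r5 [q17 -> q25]; r14 [q35 & q24 -> q30]; r15 [q24 -> q32]. Adds q25, q30, q32.
Round 3: r9 [q25 -> q33]; r11 [q35 & q25 -> q20]. Adds q33, q20.
Round 4: r10 [q33 & q32 -> q21]. Adds q21.
Round 5: r3 [q21 & q7 -> q10]. Adds q10.
Derived: q21 (round 4), q25 (round 2), q33 (round 3). q2 never appears in any round.

q2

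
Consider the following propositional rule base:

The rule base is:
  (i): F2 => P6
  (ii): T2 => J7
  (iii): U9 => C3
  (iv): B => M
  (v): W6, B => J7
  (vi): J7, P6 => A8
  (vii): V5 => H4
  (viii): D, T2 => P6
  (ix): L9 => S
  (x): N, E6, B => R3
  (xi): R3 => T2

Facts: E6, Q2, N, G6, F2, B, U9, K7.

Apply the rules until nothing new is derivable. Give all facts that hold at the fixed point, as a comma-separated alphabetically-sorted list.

Round 1 — (i), (iii), (iv), (x), derive P6, C3, M, R3.
Round 2 — (xi), derive T2.
Round 3 — (ii), derive J7.
Round 4 — (vi), derive A8.

A8, B, C3, E6, F2, G6, J7, K7, M, N, P6, Q2, R3, T2, U9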